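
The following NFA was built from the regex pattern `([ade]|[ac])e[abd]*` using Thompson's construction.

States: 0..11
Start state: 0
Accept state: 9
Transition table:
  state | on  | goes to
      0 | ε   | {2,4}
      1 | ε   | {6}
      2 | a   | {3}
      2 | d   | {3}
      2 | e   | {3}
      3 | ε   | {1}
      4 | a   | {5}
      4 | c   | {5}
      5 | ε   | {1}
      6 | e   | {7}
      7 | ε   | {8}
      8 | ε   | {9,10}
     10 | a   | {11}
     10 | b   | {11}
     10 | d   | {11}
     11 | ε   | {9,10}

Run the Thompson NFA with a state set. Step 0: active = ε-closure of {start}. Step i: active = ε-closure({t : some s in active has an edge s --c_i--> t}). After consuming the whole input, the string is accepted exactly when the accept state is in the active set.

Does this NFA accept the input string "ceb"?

Answer: ACCEPT

Steps:
initial (ε-close {0}): {0,2,4}
'c' @ 1: {1,5,6}
'e' @ 2: {7,8,9,10}  (accept∈set)
'b' @ 3: {9,10,11}  (accept∈set)
after full input: {9,10,11}  (accept=9 in)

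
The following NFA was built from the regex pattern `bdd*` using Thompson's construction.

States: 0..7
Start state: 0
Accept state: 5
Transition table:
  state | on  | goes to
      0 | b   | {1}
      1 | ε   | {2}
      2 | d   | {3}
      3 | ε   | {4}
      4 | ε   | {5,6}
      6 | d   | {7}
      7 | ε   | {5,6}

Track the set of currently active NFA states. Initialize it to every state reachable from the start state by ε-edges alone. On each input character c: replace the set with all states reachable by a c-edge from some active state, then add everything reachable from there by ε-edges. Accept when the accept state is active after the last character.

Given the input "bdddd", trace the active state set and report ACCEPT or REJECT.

Answer: ACCEPT

Derivation:
initial (ε-close {0}): {0}
'b' @ 1: {1,2}
'd' @ 2: {3,4,5,6}  [accepting]
'd' @ 3: {5,6,7}  [accepting]
'd' @ 4: {5,6,7}  [accepting]
'd' @ 5: {5,6,7}  [accepting]
final: {5,6,7}; accept 5 in set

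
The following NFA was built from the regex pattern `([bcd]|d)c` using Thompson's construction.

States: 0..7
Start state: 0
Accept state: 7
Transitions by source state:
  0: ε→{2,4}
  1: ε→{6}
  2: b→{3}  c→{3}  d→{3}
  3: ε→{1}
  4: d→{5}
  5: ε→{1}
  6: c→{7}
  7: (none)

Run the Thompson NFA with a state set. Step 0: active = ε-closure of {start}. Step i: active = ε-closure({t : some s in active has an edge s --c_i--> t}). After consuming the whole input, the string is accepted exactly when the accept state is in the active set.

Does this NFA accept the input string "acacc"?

start: ε-closure({0}) = {0,2,4}
'a' @ 1: {}  — no active states
rest 'cacc' ignored (set empty)
end set {} — state 7 not in

Answer: REJECT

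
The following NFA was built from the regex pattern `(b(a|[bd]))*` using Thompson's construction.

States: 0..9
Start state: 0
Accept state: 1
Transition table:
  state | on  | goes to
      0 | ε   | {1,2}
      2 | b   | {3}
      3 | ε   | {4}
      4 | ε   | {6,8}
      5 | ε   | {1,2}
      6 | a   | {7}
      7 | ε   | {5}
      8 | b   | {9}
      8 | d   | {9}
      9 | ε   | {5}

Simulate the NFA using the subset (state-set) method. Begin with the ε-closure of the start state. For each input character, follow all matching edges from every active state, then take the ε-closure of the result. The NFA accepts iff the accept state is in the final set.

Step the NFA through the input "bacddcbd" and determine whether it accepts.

Answer: REJECT

Derivation:
S₀ = ε-closure({0}) = {0,1,2}
'b' @ 1: {3,4,6,8}
'a' @ 2: {1,2,5,7}  ✓accept
'c' @ 3: {}  — no active states
rest 'ddcbd' ignored (set empty)
after full input: {}  (accept=1 not in)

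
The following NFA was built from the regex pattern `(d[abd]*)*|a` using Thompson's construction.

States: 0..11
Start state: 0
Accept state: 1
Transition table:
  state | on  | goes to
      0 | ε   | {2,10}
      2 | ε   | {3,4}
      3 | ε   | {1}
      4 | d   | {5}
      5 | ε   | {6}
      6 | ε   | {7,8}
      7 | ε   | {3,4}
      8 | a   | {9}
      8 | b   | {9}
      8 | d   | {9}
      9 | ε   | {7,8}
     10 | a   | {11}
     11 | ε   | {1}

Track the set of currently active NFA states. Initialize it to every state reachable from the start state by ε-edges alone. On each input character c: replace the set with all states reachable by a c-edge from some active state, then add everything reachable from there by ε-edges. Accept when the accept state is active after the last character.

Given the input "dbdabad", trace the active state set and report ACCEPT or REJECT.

Answer: ACCEPT

Derivation:
S₀ = ε-closure({0}) = {0,1,2,3,4,10}
'd' @ 1: {1,3,4,5,6,7,8}  (accept∈set)
'b' @ 2: {1,3,4,7,8,9}  (accept∈set)
'd' @ 3: {1,3,4,5,6,7,8,9}  (accept∈set)
'a' @ 4: {1,3,4,7,8,9}  (accept∈set)
'b' @ 5: {1,3,4,7,8,9}  (accept∈set)
'a' @ 6: {1,3,4,7,8,9}  (accept∈set)
'd' @ 7: {1,3,4,5,6,7,8,9}  (accept∈set)
after full input: {1,3,4,5,6,7,8,9}  (accept=1 in)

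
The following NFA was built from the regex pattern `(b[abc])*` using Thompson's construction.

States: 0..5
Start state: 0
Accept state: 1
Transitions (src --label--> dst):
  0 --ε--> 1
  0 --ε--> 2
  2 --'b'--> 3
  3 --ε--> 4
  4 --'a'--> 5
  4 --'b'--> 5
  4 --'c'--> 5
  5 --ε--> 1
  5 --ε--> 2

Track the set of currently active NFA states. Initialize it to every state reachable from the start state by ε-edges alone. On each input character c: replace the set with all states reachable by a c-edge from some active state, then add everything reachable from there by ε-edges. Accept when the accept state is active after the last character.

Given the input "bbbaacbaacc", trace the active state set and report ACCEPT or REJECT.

initial (ε-close {0}): {0,1,2}
'b' @ 1: {3,4}
'b' @ 2: {1,2,5}  ✓accept
'b' @ 3: {3,4}
'a' @ 4: {1,2,5}  ✓accept
'a' @ 5: {}  — no active states
rest 'cbaacc' ignored (set empty)
end set {} — state 1 not in

Answer: REJECT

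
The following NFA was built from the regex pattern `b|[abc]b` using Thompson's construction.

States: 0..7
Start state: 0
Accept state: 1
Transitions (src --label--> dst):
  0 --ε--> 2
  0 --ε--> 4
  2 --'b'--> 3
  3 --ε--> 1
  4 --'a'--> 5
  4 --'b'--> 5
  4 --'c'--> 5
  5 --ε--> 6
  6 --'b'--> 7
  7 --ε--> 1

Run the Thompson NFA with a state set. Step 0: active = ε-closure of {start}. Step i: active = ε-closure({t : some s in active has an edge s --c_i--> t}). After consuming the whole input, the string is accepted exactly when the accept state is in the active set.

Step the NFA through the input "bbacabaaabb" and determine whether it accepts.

S₀ = ε-closure({0}) = {0,2,4}
'b' @ 1: {1,3,5,6}  [accepting]
'b' @ 2: {1,7}  [accepting]
'a' @ 3: {}  — no active states
rest 'cabaaabb' ignored (set empty)
end set {} — state 1 not in

Answer: REJECT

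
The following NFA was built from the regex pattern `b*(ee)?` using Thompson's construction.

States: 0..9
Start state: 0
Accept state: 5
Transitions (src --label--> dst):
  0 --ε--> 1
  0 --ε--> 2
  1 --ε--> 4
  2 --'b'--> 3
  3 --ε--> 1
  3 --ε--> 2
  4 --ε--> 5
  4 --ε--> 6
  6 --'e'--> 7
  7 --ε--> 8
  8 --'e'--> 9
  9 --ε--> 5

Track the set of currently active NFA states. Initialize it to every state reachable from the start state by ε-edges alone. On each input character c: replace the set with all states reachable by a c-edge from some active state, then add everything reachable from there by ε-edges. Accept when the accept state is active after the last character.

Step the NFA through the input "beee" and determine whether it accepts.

S₀ = ε-closure({0}) = {0,1,2,4,5,6}
'b' @ 1: {1,2,3,4,5,6}  [accepting]
'e' @ 2: {7,8}
'e' @ 3: {5,9}  [accepting]
'e' @ 4: {}  — state set empty
end set {} — state 5 not in

Answer: REJECT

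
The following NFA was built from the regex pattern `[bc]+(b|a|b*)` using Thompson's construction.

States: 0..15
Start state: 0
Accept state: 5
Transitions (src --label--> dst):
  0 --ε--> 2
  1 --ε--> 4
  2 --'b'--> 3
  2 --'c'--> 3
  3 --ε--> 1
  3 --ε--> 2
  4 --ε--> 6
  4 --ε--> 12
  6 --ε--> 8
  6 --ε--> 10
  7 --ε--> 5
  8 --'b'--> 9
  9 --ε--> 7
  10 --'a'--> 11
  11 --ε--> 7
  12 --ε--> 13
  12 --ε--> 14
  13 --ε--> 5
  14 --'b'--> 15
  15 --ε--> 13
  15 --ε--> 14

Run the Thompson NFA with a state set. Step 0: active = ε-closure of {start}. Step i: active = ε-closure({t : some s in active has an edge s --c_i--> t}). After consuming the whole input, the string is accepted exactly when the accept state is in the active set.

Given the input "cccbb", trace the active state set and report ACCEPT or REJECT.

S₀ = ε-closure({0}) = {0,2}
'c' @ 1: {1,2,3,4,5,6,8,10,12,13,14}  ✓accept
'c' @ 2: {1,2,3,4,5,6,8,10,12,13,14}  ✓accept
'c' @ 3: {1,2,3,4,5,6,8,10,12,13,14}  ✓accept
'b' @ 4: {1,2,3,4,5,6,7,8,9,10,12,13,14,15}  ✓accept
'b' @ 5: {1,2,3,4,5,6,7,8,9,10,12,13,14,15}  ✓accept
final: {1,2,3,4,5,6,7,8,9,10,12,13,14,15}; accept 5 in set

Answer: ACCEPT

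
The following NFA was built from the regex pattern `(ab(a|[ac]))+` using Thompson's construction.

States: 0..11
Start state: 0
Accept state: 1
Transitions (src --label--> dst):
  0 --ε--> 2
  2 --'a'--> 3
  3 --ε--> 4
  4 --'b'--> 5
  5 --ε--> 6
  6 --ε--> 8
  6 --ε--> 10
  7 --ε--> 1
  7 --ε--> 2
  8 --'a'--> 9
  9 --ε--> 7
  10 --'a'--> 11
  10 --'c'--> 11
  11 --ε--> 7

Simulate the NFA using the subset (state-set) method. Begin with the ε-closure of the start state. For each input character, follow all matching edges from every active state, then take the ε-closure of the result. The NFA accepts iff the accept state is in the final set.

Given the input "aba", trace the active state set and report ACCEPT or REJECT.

Answer: ACCEPT

Trace:
initial (ε-close {0}): {0,2}
'a' @ 1: {3,4}
'b' @ 2: {5,6,8,10}
'a' @ 3: {1,2,7,9,11}  (accept∈set)
after full input: {1,2,7,9,11}  (accept=1 in)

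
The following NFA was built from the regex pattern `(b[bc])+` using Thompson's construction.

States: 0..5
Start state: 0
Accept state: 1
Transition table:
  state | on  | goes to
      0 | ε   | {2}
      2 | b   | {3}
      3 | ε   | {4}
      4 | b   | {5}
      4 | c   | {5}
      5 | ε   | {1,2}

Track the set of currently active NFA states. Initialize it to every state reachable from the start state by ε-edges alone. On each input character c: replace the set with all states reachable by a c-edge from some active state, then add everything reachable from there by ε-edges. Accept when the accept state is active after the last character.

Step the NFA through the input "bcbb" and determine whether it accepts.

S₀ = ε-closure({0}) = {0,2}
'b' @ 1: {3,4}
'c' @ 2: {1,2,5}  ✓accept
'b' @ 3: {3,4}
'b' @ 4: {1,2,5}  ✓accept
after full input: {1,2,5}  (accept=1 in)

Answer: ACCEPT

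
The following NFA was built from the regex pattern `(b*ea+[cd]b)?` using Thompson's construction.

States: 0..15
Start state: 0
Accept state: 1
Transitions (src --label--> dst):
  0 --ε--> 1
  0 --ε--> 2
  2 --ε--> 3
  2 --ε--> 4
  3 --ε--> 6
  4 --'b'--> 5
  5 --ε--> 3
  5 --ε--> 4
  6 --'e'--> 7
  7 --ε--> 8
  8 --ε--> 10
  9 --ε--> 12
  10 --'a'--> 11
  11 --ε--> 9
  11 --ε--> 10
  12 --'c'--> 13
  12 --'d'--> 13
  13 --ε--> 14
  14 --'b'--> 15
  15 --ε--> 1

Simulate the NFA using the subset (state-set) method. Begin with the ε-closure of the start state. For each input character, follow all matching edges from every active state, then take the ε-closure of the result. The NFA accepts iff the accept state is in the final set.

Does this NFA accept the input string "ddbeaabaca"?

start: ε-closure({0}) = {0,1,2,3,4,6}
'd' @ 1: {}  — no active states
rest 'dbeaabaca' ignored (set empty)
end set {} — state 1 not in

Answer: REJECT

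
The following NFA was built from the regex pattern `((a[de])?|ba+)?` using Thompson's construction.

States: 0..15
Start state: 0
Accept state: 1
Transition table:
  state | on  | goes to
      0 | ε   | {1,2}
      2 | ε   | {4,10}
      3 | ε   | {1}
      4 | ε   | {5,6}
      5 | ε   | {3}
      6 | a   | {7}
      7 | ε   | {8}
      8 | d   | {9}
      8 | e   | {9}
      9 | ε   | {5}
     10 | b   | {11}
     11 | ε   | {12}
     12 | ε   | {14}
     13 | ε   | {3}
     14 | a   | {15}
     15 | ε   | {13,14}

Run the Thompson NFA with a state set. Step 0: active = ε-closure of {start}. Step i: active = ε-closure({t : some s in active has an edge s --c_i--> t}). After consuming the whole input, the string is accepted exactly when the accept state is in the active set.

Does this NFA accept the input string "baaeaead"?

start: ε-closure({0}) = {0,1,2,3,4,5,6,10}
'b' @ 1: {11,12,14}
'a' @ 2: {1,3,13,14,15}  (accept∈set)
'a' @ 3: {1,3,13,14,15}  (accept∈set)
'e' @ 4: {}  — state set empty
rest 'aead' ignored (set empty)
final: {}; accept 1 not in set

Answer: REJECT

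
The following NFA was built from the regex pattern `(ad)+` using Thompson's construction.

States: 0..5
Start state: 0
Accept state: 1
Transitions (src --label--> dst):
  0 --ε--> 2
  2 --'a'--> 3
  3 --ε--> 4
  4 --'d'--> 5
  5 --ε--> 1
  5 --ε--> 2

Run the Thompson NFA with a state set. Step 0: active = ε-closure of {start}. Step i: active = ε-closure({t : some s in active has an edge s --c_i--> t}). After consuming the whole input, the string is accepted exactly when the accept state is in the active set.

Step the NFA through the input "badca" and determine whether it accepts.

Answer: REJECT

Derivation:
start: ε-closure({0}) = {0,2}
'b' @ 1: {}  — no active states
rest 'adca' ignored (set empty)
final: {}; accept 1 not in set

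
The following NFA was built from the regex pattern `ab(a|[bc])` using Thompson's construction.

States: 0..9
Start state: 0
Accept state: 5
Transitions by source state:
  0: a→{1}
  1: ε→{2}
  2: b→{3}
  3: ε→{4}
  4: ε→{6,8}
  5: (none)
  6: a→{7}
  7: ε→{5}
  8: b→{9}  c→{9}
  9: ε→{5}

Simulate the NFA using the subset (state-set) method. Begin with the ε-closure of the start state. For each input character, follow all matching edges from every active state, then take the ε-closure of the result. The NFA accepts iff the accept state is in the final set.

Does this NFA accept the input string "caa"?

Answer: REJECT

Steps:
initial (ε-close {0}): {0}
'c' @ 1: {}  — state set empty
rest 'aa' ignored (set empty)
after full input: {}  (accept=5 not in)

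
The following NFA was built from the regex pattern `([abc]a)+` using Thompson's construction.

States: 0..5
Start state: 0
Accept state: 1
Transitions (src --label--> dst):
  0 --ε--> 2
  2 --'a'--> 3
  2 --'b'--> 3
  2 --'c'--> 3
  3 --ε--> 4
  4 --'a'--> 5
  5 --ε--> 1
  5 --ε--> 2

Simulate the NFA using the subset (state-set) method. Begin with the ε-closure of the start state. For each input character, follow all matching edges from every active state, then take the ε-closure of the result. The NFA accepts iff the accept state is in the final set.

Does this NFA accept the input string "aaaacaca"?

initial (ε-close {0}): {0,2}
'a' @ 1: {3,4}
'a' @ 2: {1,2,5}  (accept∈set)
'a' @ 3: {3,4}
'a' @ 4: {1,2,5}  (accept∈set)
'c' @ 5: {3,4}
'a' @ 6: {1,2,5}  (accept∈set)
'c' @ 7: {3,4}
'a' @ 8: {1,2,5}  (accept∈set)
after full input: {1,2,5}  (accept=1 in)

Answer: ACCEPT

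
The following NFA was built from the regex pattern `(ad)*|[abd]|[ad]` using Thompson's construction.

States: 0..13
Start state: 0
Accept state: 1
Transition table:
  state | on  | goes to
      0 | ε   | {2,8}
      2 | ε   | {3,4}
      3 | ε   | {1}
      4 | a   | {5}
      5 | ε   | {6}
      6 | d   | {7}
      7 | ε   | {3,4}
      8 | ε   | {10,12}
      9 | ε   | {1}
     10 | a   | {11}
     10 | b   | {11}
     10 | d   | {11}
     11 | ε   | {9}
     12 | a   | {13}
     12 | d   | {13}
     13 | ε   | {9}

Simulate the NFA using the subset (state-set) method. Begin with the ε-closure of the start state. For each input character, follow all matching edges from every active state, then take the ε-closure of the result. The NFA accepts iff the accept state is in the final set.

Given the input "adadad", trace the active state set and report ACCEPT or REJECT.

Answer: ACCEPT

Derivation:
S₀ = ε-closure({0}) = {0,1,2,3,4,8,10,12}
'a' @ 1: {1,5,6,9,11,13}  (accept∈set)
'd' @ 2: {1,3,4,7}  (accept∈set)
'a' @ 3: {5,6}
'd' @ 4: {1,3,4,7}  (accept∈set)
'a' @ 5: {5,6}
'd' @ 6: {1,3,4,7}  (accept∈set)
after full input: {1,3,4,7}  (accept=1 in)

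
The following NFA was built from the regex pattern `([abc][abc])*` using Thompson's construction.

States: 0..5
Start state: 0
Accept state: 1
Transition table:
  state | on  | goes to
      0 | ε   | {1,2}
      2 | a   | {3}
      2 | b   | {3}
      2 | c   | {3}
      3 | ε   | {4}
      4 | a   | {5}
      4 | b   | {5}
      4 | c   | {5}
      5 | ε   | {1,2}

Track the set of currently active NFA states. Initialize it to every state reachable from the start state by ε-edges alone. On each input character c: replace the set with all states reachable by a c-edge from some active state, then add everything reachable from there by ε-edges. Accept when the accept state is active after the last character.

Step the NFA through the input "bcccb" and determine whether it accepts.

start: ε-closure({0}) = {0,1,2}
'b' @ 1: {3,4}
'c' @ 2: {1,2,5}  ✓accept
'c' @ 3: {3,4}
'c' @ 4: {1,2,5}  ✓accept
'b' @ 5: {3,4}
final: {3,4}; accept 1 not in set

Answer: REJECT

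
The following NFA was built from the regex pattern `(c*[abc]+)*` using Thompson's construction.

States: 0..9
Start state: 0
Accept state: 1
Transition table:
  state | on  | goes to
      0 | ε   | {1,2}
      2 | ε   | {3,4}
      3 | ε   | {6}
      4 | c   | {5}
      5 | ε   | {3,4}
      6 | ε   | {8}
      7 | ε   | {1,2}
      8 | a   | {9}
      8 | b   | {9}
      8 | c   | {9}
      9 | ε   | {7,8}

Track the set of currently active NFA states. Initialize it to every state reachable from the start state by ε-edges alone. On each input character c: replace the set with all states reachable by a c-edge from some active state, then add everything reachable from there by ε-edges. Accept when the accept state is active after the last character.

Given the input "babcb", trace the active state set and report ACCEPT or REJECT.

start: ε-closure({0}) = {0,1,2,3,4,6,8}
'b' @ 1: {1,2,3,4,6,7,8,9}  (accept∈set)
'a' @ 2: {1,2,3,4,6,7,8,9}  (accept∈set)
'b' @ 3: {1,2,3,4,6,7,8,9}  (accept∈set)
'c' @ 4: {1,2,3,4,5,6,7,8,9}  (accept∈set)
'b' @ 5: {1,2,3,4,6,7,8,9}  (accept∈set)
after full input: {1,2,3,4,6,7,8,9}  (accept=1 in)

Answer: ACCEPT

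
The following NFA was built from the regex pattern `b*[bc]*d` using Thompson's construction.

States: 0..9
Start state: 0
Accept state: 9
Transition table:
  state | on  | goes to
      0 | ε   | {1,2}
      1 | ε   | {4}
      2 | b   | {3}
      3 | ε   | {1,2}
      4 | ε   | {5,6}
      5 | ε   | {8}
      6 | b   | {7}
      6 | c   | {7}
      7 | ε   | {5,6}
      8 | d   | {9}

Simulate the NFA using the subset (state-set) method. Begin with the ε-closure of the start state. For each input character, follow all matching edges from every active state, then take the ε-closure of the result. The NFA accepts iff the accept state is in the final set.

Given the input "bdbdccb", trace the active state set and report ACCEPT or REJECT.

Answer: REJECT

Derivation:
S₀ = ε-closure({0}) = {0,1,2,4,5,6,8}
'b' @ 1: {1,2,3,4,5,6,7,8}
'd' @ 2: {9}  ✓accept
'b' @ 3: {}  — state set empty
rest 'dccb' ignored (set empty)
final: {}; accept 9 not in set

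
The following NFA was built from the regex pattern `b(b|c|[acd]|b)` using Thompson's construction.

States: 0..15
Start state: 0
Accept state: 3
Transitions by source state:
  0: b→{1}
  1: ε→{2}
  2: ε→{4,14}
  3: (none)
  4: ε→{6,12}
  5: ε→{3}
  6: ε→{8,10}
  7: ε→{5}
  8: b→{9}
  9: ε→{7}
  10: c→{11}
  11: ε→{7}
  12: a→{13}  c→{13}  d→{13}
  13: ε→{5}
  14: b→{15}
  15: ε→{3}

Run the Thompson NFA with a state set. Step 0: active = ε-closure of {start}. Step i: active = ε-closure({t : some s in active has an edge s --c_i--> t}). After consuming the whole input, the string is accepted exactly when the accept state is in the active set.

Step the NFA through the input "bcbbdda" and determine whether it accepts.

Answer: REJECT

Derivation:
S₀ = ε-closure({0}) = {0}
'b' @ 1: {1,2,4,6,8,10,12,14}
'c' @ 2: {3,5,7,11,13}  [accepting]
'b' @ 3: {}  — no active states
rest 'bdda' ignored (set empty)
end set {} — state 3 not in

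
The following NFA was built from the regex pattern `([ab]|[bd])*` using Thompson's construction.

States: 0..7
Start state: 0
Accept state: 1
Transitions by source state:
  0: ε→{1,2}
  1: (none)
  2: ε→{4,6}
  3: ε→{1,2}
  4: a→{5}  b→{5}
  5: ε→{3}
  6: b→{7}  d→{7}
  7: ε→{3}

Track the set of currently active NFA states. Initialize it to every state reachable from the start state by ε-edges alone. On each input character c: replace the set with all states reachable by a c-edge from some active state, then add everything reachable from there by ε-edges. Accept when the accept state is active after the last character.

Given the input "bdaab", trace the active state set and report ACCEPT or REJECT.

Answer: ACCEPT

Trace:
start: ε-closure({0}) = {0,1,2,4,6}
'b' @ 1: {1,2,3,4,5,6,7}  (accept∈set)
'd' @ 2: {1,2,3,4,6,7}  (accept∈set)
'a' @ 3: {1,2,3,4,5,6}  (accept∈set)
'a' @ 4: {1,2,3,4,5,6}  (accept∈set)
'b' @ 5: {1,2,3,4,5,6,7}  (accept∈set)
end set {1,2,3,4,5,6,7} — state 1 in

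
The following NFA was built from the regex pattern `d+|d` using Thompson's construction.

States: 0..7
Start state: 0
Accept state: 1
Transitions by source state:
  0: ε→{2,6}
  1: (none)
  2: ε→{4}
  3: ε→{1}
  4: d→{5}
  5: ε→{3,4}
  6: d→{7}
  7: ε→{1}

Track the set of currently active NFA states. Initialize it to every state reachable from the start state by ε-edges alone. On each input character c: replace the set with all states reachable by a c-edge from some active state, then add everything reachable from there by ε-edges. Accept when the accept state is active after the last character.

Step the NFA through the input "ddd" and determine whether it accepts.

start: ε-closure({0}) = {0,2,4,6}
'd' @ 1: {1,3,4,5,7}  (accept∈set)
'd' @ 2: {1,3,4,5}  (accept∈set)
'd' @ 3: {1,3,4,5}  (accept∈set)
after full input: {1,3,4,5}  (accept=1 in)

Answer: ACCEPT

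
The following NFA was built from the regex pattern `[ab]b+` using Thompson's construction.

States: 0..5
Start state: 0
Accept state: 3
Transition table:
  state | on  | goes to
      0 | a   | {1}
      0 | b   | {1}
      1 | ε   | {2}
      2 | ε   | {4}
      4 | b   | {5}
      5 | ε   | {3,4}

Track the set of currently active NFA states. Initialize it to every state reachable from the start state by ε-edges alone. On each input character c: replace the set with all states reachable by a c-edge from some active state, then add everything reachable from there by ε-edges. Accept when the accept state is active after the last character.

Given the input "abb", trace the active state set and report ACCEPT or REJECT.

Answer: ACCEPT

Trace:
S₀ = ε-closure({0}) = {0}
'a' @ 1: {1,2,4}
'b' @ 2: {3,4,5}  ✓accept
'b' @ 3: {3,4,5}  ✓accept
final: {3,4,5}; accept 3 in set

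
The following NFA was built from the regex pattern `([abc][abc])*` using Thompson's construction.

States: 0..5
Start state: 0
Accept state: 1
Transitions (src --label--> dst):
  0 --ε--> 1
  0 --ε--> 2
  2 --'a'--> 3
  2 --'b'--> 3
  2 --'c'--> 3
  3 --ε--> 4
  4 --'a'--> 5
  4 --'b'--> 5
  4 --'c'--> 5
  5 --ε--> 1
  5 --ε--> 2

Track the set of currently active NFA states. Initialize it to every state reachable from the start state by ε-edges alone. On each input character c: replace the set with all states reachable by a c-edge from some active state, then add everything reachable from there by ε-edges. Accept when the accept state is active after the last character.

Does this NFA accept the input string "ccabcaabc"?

initial (ε-close {0}): {0,1,2}
'c' @ 1: {3,4}
'c' @ 2: {1,2,5}  ✓accept
'a' @ 3: {3,4}
'b' @ 4: {1,2,5}  ✓accept
'c' @ 5: {3,4}
'a' @ 6: {1,2,5}  ✓accept
'a' @ 7: {3,4}
'b' @ 8: {1,2,5}  ✓accept
'c' @ 9: {3,4}
final: {3,4}; accept 1 not in set

Answer: REJECT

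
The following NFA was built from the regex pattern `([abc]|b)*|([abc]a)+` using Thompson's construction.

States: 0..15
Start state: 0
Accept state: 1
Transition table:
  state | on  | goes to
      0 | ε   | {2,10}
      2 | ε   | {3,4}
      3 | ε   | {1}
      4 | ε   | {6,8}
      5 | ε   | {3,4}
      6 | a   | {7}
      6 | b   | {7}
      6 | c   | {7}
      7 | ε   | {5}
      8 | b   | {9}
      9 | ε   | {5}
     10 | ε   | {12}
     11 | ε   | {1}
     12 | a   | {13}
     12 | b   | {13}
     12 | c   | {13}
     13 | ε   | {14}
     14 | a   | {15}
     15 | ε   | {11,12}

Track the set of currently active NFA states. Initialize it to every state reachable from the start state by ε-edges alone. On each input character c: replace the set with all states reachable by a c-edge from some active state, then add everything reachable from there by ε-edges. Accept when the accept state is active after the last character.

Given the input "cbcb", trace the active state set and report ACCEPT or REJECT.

Answer: ACCEPT

Steps:
initial (ε-close {0}): {0,1,2,3,4,6,8,10,12}
'c' @ 1: {1,3,4,5,6,7,8,13,14}  ✓accept
'b' @ 2: {1,3,4,5,6,7,8,9}  ✓accept
'c' @ 3: {1,3,4,5,6,7,8}  ✓accept
'b' @ 4: {1,3,4,5,6,7,8,9}  ✓accept
final: {1,3,4,5,6,7,8,9}; accept 1 in set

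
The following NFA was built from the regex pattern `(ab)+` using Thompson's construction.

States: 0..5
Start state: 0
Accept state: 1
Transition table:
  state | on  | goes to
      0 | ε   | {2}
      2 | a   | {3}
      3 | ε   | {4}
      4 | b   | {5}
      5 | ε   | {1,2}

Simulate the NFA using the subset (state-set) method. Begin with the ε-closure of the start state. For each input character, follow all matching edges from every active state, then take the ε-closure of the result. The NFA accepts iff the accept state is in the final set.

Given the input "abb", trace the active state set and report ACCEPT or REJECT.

start: ε-closure({0}) = {0,2}
'a' @ 1: {3,4}
'b' @ 2: {1,2,5}  (accept∈set)
'b' @ 3: {}  — no active states
end set {} — state 1 not in

Answer: REJECT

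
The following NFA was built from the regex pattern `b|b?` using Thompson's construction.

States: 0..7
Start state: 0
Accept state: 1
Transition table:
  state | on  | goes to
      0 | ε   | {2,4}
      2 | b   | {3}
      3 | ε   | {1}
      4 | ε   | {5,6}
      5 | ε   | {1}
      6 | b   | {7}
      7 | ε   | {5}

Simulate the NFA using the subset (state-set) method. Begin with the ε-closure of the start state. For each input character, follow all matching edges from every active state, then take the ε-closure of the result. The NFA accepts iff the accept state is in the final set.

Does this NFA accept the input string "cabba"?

Answer: REJECT

Derivation:
initial (ε-close {0}): {0,1,2,4,5,6}
'c' @ 1: {}  — state set empty
rest 'abba' ignored (set empty)
end set {} — state 1 not in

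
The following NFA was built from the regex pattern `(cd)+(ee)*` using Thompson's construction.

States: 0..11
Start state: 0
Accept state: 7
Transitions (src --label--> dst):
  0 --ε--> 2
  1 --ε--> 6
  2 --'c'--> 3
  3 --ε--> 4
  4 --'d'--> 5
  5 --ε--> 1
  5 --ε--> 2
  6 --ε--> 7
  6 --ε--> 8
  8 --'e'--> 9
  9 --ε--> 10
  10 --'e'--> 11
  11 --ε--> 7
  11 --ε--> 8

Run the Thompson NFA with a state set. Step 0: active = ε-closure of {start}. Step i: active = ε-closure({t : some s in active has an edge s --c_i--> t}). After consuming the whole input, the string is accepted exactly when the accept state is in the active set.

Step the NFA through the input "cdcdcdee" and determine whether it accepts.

Answer: ACCEPT

Trace:
initial (ε-close {0}): {0,2}
'c' @ 1: {3,4}
'd' @ 2: {1,2,5,6,7,8}  [accepting]
'c' @ 3: {3,4}
'd' @ 4: {1,2,5,6,7,8}  [accepting]
'c' @ 5: {3,4}
'd' @ 6: {1,2,5,6,7,8}  [accepting]
'e' @ 7: {9,10}
'e' @ 8: {7,8,11}  [accepting]
end set {7,8,11} — state 7 in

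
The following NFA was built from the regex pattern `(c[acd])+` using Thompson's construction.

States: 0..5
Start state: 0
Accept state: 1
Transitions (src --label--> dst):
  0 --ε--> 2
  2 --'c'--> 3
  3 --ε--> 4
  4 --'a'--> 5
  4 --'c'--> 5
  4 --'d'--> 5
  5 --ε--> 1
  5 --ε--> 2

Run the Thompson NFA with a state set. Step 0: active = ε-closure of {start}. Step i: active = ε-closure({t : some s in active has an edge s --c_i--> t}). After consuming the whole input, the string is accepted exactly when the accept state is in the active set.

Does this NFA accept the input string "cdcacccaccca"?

start: ε-closure({0}) = {0,2}
'c' @ 1: {3,4}
'd' @ 2: {1,2,5}  ✓accept
'c' @ 3: {3,4}
'a' @ 4: {1,2,5}  ✓accept
'c' @ 5: {3,4}
'c' @ 6: {1,2,5}  ✓accept
'c' @ 7: {3,4}
'a' @ 8: {1,2,5}  ✓accept
'c' @ 9: {3,4}
'c' @ 10: {1,2,5}  ✓accept
'c' @ 11: {3,4}
'a' @ 12: {1,2,5}  ✓accept
end set {1,2,5} — state 1 in

Answer: ACCEPT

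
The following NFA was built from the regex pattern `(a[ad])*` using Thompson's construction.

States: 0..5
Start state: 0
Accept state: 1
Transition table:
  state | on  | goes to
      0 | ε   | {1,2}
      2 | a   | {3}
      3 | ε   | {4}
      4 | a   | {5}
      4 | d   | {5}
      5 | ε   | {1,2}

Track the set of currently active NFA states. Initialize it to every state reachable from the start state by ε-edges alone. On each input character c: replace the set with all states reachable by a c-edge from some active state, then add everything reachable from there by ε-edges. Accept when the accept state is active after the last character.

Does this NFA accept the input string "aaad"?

start: ε-closure({0}) = {0,1,2}
'a' @ 1: {3,4}
'a' @ 2: {1,2,5}  [accepting]
'a' @ 3: {3,4}
'd' @ 4: {1,2,5}  [accepting]
after full input: {1,2,5}  (accept=1 in)

Answer: ACCEPT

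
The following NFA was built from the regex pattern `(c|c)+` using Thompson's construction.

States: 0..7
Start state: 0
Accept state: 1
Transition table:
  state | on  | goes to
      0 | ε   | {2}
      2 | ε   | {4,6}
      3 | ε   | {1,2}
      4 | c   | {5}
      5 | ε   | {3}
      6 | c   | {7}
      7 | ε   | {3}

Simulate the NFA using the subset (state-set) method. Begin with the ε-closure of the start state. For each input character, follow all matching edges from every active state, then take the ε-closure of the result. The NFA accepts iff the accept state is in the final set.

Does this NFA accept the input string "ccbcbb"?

Answer: REJECT

Trace:
initial (ε-close {0}): {0,2,4,6}
'c' @ 1: {1,2,3,4,5,6,7}  [accepting]
'c' @ 2: {1,2,3,4,5,6,7}  [accepting]
'b' @ 3: {}  — dead — no transitions
rest 'cbb' ignored (set empty)
final: {}; accept 1 not in set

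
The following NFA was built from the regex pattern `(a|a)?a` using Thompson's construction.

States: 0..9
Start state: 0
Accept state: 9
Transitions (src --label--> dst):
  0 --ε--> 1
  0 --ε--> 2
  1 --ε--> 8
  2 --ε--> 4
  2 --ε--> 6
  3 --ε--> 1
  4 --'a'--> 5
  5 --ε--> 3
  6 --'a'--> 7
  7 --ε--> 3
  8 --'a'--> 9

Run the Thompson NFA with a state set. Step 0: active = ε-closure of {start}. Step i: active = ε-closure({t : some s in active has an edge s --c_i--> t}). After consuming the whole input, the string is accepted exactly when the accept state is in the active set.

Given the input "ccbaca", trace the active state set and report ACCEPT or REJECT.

Answer: REJECT

Steps:
S₀ = ε-closure({0}) = {0,1,2,4,6,8}
'c' @ 1: {}  — no active states
rest 'cbaca' ignored (set empty)
final: {}; accept 9 not in set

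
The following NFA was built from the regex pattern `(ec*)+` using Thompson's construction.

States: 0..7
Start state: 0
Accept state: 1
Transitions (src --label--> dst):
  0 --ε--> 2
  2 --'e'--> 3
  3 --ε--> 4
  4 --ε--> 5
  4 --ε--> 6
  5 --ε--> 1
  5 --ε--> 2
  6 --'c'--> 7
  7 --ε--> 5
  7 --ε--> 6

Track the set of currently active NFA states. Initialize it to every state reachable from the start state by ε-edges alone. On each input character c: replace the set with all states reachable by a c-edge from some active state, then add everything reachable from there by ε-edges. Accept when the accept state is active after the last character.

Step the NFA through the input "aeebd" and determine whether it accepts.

start: ε-closure({0}) = {0,2}
'a' @ 1: {}  — state set empty
rest 'eebd' ignored (set empty)
end set {} — state 1 not in

Answer: REJECT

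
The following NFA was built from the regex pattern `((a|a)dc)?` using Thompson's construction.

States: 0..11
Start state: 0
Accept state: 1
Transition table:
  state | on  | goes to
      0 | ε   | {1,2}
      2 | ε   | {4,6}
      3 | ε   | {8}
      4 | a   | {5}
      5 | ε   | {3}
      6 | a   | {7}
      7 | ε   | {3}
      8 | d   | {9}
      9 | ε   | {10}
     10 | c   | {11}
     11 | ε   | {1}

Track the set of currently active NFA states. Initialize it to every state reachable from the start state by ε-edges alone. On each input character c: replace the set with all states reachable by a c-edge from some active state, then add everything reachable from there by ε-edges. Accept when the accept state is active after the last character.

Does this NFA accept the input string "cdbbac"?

Answer: REJECT

Derivation:
S₀ = ε-closure({0}) = {0,1,2,4,6}
'c' @ 1: {}  — dead — no transitions
rest 'dbbac' ignored (set empty)
final: {}; accept 1 not in set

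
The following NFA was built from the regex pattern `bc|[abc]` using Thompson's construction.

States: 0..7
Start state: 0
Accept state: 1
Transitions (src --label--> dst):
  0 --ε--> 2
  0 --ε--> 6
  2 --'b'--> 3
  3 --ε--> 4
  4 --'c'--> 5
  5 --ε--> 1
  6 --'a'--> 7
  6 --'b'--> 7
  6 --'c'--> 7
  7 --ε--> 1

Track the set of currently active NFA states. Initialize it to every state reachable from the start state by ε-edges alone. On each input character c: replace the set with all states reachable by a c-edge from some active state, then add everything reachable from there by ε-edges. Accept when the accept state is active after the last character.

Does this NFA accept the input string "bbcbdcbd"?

Answer: REJECT

Steps:
start: ε-closure({0}) = {0,2,6}
'b' @ 1: {1,3,4,7}  ✓accept
'b' @ 2: {}  — state set empty
rest 'cbdcbd' ignored (set empty)
final: {}; accept 1 not in set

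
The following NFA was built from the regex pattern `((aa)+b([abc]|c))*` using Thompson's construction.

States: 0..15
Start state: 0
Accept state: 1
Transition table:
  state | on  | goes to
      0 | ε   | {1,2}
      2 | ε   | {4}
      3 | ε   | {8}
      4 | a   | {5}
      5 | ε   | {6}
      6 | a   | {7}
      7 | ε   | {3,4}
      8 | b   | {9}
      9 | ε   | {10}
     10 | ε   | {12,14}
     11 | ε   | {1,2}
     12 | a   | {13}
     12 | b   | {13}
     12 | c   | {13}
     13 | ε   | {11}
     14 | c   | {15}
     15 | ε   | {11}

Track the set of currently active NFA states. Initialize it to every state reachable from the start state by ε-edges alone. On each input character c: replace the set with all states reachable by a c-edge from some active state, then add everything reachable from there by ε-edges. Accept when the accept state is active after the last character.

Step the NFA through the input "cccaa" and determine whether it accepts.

Answer: REJECT

Steps:
S₀ = ε-closure({0}) = {0,1,2,4}
'c' @ 1: {}  — dead — no transitions
rest 'ccaa' ignored (set empty)
after full input: {}  (accept=1 not in)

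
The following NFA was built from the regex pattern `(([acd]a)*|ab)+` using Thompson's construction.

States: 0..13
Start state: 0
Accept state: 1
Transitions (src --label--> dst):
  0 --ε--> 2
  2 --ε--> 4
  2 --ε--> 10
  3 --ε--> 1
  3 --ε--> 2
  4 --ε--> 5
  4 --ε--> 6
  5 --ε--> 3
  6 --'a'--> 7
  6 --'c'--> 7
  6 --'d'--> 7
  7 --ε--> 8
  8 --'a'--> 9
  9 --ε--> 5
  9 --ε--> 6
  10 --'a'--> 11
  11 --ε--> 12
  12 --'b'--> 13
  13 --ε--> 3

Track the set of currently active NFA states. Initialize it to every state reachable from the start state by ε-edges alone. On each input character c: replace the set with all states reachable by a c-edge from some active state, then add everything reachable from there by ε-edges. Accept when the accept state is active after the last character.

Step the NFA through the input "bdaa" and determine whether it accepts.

initial (ε-close {0}): {0,1,2,3,4,5,6,10}
'b' @ 1: {}  — dead — no transitions
rest 'daa' ignored (set empty)
end set {} — state 1 not in

Answer: REJECT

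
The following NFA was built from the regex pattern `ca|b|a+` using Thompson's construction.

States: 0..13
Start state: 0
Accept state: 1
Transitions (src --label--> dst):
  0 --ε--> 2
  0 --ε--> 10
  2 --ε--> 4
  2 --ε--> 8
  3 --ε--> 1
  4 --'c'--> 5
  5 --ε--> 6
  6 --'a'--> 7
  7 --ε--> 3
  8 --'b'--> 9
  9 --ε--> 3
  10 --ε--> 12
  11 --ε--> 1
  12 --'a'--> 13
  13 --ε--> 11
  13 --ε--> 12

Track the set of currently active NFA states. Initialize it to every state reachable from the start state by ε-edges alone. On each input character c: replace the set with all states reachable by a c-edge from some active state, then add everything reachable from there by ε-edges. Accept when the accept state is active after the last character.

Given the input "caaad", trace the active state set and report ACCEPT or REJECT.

Answer: REJECT

Steps:
initial (ε-close {0}): {0,2,4,8,10,12}
'c' @ 1: {5,6}
'a' @ 2: {1,3,7}  [accepting]
'a' @ 3: {}  — no active states
rest 'ad' ignored (set empty)
end set {} — state 1 not in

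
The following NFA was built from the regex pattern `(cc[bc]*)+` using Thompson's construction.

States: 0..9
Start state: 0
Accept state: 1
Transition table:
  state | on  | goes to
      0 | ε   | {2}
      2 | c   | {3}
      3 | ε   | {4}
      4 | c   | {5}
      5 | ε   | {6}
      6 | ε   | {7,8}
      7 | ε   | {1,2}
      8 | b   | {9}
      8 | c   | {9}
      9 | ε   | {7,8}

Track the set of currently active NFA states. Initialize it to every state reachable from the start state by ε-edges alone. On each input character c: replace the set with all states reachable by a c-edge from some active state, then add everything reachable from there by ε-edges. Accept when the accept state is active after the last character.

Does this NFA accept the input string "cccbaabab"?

Answer: REJECT

Steps:
S₀ = ε-closure({0}) = {0,2}
'c' @ 1: {3,4}
'c' @ 2: {1,2,5,6,7,8}  ✓accept
'c' @ 3: {1,2,3,4,7,8,9}  ✓accept
'b' @ 4: {1,2,7,8,9}  ✓accept
'a' @ 5: {}  — dead — no transitions
rest 'abab' ignored (set empty)
end set {} — state 1 not in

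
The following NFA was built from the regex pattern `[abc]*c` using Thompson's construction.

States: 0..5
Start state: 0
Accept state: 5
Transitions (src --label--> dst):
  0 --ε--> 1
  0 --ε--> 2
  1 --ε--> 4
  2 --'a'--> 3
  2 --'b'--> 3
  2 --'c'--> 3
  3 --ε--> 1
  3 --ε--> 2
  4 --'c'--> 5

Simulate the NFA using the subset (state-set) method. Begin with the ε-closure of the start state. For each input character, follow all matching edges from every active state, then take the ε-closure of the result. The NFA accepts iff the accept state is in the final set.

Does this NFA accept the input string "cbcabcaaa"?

initial (ε-close {0}): {0,1,2,4}
'c' @ 1: {1,2,3,4,5}  (accept∈set)
'b' @ 2: {1,2,3,4}
'c' @ 3: {1,2,3,4,5}  (accept∈set)
'a' @ 4: {1,2,3,4}
'b' @ 5: {1,2,3,4}
'c' @ 6: {1,2,3,4,5}  (accept∈set)
'a' @ 7: {1,2,3,4}
'a' @ 8: {1,2,3,4}
'a' @ 9: {1,2,3,4}
final: {1,2,3,4}; accept 5 not in set

Answer: REJECT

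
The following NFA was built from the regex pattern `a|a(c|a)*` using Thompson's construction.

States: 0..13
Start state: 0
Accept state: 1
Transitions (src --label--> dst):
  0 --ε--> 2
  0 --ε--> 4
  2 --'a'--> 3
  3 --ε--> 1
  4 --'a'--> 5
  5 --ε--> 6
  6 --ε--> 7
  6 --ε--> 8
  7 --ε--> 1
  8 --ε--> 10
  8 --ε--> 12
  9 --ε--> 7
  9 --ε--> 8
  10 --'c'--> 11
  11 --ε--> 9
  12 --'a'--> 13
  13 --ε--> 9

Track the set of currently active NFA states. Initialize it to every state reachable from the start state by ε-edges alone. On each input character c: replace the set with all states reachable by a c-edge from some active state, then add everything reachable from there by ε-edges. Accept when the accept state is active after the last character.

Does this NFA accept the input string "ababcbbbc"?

Answer: REJECT

Trace:
start: ε-closure({0}) = {0,2,4}
'a' @ 1: {1,3,5,6,7,8,10,12}  (accept∈set)
'b' @ 2: {}  — dead — no transitions
rest 'abcbbbc' ignored (set empty)
after full input: {}  (accept=1 not in)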